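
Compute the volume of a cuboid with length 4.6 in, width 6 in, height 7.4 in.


Shape: rectangular prism
l = 4.6 in, w = 6 in, h = 7.4 in
Formula: V = l * w * h
V = 4.6 * 6 * 7.4
V = 27.6 * 7.4
V = 204.24
204.24 in^3


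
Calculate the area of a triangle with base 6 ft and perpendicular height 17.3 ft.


Shape: triangle
Base b = 6 ft, Height h = 17.3 ft
Formula: A = (1/2) * b * h
A = 0.5 * 6 * 17.3
A = 0.5 * 103.8
A = 51.9
51.9 ft^2


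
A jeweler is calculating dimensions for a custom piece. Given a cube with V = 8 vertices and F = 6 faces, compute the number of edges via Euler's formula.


Polyhedron: cube
Euler's formula for convex polyhedra: V - E + F = 2
Given: V = 8 vertices and F = 6 faces
Solve for E:
E = V + F - 2 = 8 + 6 - 2 = 12
12 edges


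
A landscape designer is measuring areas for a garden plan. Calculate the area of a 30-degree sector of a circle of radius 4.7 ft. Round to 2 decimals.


Shape: circular sector
Radius r = 4.7 ft, Angle = 30 degrees
Formula: A = (angle/360) * pi * r^2
r^2 = 22.09
Fraction of circle = 30/360
A = (30/360) * pi * 22.09
A = 1.840833 * pi
A = 5.78
5.78 ft^2


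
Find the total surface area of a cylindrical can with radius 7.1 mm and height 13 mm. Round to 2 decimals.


Shape: closed cylinder
Radius r = 7.1 mm, Height h = 13 mm
Formula: SA = 2*pi*r^2 + 2*pi*r*h = 2*pi*r*(r + h)
r + h = 20.1
2 * r * (r + h) = 2 * 7.1 * 20.1 = 285.42
SA = 285.42 * pi
SA = 896.67
896.67 mm^2


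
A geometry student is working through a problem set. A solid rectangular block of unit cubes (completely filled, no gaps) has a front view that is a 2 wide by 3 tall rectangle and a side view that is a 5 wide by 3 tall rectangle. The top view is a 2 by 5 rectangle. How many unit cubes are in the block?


Orthographic views of a solid rectangular block:
Front view 2 x 3 -> length = 2, height = 3
Side view 5 x 3 -> width = 5, height = 3 (consistent)
Top view 2 x 5 -> confirms length = 2, width = 5
The block is 2 x 5 x 3.
Total unit cubes = 2 * 5 * 3 = 30
30 unit cubes


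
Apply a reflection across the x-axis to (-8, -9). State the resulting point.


Transformation: reflection
Original point: (-8, -9)
Rule for reflection over the x-axis: (x, y) -> (x, -y)
Apply: (-8, -9) -> (-8, 9)
(-8, 9)


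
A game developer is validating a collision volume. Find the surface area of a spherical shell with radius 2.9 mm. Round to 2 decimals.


Shape: sphere
Radius r = 2.9 mm
Formula: SA = 4 * pi * r^2
r^2 = 8.41
SA = 4 * pi * 8.41
SA = 33.64 * pi
SA = 105.68
105.68 mm^2


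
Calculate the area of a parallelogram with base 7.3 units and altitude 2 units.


Shape: parallelogram
Base b = 7.3 units, Height h = 2 units
Formula: A = b * h
A = 7.3 * 2
A = 14.6
14.6 units^2


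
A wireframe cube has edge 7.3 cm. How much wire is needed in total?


Shape: cube
Side s = 7.3 cm
A cube has 12 edges, all equal.
Formula: total edge length = 12 * s
Total = 12 * 7.3
Total = 87.6
87.6 cm


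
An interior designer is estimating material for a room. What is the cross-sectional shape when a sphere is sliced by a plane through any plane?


Solid: sphere
Cutting plane: through any plane
Visualize the intersection of the plane with the solid's surface.
The boundary of the cut region is a circle.
circle


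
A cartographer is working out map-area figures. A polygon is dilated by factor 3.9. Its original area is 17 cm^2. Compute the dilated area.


Linear scale factor k = 3.9
Original area = 17 cm^2
Rule: under a linear scaling by k, areas scale by k^2.
k^2 = 3.9^2 = 15.21
New area = 17 * 15.21
New area = 258.57
258.57 cm^2


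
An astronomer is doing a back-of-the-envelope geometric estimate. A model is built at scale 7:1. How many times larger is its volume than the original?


Linear scale factor k = 7
Rule: under a linear scaling by k, volumes scale by k^3.
k^3 = 7 * 7 * 7
k^3 = 49 * 7
k^3 = 343
Volume scales by a factor of 343.
343 (dimensionless)


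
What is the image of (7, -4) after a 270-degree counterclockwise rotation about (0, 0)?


Transformation: rotation about the origin
Original point: (7, -4)
Rule for 270 deg counterclockwise: (x, y) -> (y, -x)
Apply: (7, -4) -> (-4, -7)
(-4, -7)


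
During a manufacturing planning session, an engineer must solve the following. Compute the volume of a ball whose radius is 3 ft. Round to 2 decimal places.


Shape: sphere
Radius r = 3 ft
Formula: V = (4/3) * pi * r^3
r^3 = 27
(4/3) * 27 = 36
V = 36 * pi
V = 113.1
113.1 ft^3


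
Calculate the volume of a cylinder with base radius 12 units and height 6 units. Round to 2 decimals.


Shape: cylinder
Radius r = 12 units, Height h = 6 units
Formula: V = pi * r^2 * h
r^2 = 144
V = pi * 144 * 6
V = 864 * pi
V = 2714.34
2714.34 units^3


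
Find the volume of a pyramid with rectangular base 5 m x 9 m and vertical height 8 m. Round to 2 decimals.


Shape: rectangular pyramid
Base: 5 m x 9 m, Height h = 8 m
Formula: V = (1/3) * base_area * h
base_area = 5 * 9 = 45
base_area * h = 45 * 8 = 360
V = 360 / 3
V = 120
120 m^3


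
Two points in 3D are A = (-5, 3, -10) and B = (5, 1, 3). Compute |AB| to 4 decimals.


3D distance between two points
P1 = (-5, 3, -10), P2 = (5, 1, 3)
Formula: d = sqrt((x2-x1)^2 + (y2-y1)^2 + (z2-z1)^2)
dx = 5 - -5 = 10
dy = 1 - 3 = -2
dz = 3 - -10 = 13
dx^2 + dy^2 + dz^2 = 100 + 4 + 169 = 273
d = sqrt(273)
d = 16.5227
16.5227 units


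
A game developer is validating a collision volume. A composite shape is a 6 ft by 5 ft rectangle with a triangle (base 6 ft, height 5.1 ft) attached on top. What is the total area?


Composite shape: rectangle + triangle
Rectangle area = 6 * 5 = 30
Triangle area = 0.5 * 6 * 5.1 = 15.3
Total = 30 + 15.3
Total = 45.3
45.3 ft^2


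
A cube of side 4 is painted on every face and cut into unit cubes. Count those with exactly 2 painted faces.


Large cube: 4 x 4 x 4, cut into unit cubes.
n = 4, so n - 2 = 2
Cubes with 2 painted faces lie along the edges, excluding corners.
A cube has 12 edges; each contributes (n - 2) = 2 such cubes.
Count = 12 * 2 = 24
24 unit cubes


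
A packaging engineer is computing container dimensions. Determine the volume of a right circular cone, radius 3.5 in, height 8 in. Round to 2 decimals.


Shape: cone
Radius r = 3.5 in, Height h = 8 in
Formula: V = (1/3) * pi * r^2 * h
r^2 = 12.25
pi * r^2 * h = pi * 12.25 * 8 = 98 * pi
V = 98 * pi / 3
V = 102.63
102.63 in^3


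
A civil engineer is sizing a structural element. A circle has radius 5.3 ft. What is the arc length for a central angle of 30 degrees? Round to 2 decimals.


Shape: circular arc
Radius r = 5.3 ft, Angle = 30 degrees
Formula: L = (angle/360) * 2 * pi * r
2 * pi * r = 10.6 * pi
L = (30/360) * 10.6 * pi
L = 0.883333 * pi
L = 2.78
2.78 ft


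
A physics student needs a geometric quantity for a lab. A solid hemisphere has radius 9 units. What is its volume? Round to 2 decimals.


Shape: hemisphere (half of a sphere)
Radius r = 9 units
Formula: V = (1/2) * (4/3) * pi * r^3 = (2/3) * pi * r^3
r^3 = 729
(2/3) * 729 = 486
V = 486 * pi
V = 1526.81
1526.81 units^3


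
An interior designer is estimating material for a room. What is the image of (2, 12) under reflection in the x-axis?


Transformation: reflection
Original point: (2, 12)
Rule for reflection over the x-axis: (x, y) -> (x, -y)
Apply: (2, 12) -> (2, -12)
(2, -12)


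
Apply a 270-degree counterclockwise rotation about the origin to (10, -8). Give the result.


Transformation: rotation about the origin
Original point: (10, -8)
Rule for 270 deg counterclockwise: (x, y) -> (y, -x)
Apply: (10, -8) -> (-8, -10)
(-8, -10)


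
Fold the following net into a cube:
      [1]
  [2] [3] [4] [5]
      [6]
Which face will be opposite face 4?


Net: cross layout. Take square 3 as the base (bottom).
Fold the four squares in the horizontal row up around 3: 2 -> left, 4 -> right, 5 wraps to the top.
Fold 1 and 6 up from 3: 1 -> back, 6 -> front.
Opposite pairs are therefore: (1, 6), (2, 4), (3, 5).
Face 4 is opposite face 2.
face 2


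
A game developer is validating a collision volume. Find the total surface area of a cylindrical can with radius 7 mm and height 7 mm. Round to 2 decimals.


Shape: closed cylinder
Radius r = 7 mm, Height h = 7 mm
Formula: SA = 2*pi*r^2 + 2*pi*r*h = 2*pi*r*(r + h)
r + h = 14
2 * r * (r + h) = 2 * 7 * 14 = 196
SA = 196 * pi
SA = 615.75
615.75 mm^2


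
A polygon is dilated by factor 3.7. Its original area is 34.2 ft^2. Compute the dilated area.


Linear scale factor k = 3.7
Original area = 34.2 ft^2
Rule: under a linear scaling by k, areas scale by k^2.
k^2 = 3.7^2 = 13.69
New area = 34.2 * 13.69
New area = 468.198
468.198 ft^2


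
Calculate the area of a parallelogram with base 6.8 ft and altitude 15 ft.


Shape: parallelogram
Base b = 6.8 ft, Height h = 15 ft
Formula: A = b * h
A = 6.8 * 15
A = 102
102 ft^2


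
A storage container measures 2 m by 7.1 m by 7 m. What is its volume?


Shape: rectangular prism
l = 2 m, w = 7.1 m, h = 7 m
Formula: V = l * w * h
V = 2 * 7.1 * 7
V = 14.2 * 7
V = 99.4
99.4 m^3


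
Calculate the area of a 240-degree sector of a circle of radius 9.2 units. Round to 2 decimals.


Shape: circular sector
Radius r = 9.2 units, Angle = 240 degrees
Formula: A = (angle/360) * pi * r^2
r^2 = 84.64
Fraction of circle = 240/360
A = (240/360) * pi * 84.64
A = 56.426667 * pi
A = 177.27
177.27 units^2


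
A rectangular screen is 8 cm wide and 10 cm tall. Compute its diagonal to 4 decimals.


Shape: rectangle (diagonal via Pythagoras)
Sides: 8 cm and 10 cm
Formula: d = sqrt(l^2 + w^2)
l^2 = 64, w^2 = 100
l^2 + w^2 = 164
d = sqrt(164)
d = 12.8062
12.8062 cm


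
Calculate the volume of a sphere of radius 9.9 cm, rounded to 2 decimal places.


Shape: sphere
Radius r = 9.9 cm
Formula: V = (4/3) * pi * r^3
r^3 = 970.299
(4/3) * 970.299 = 1293.732
V = 1293.732 * pi
V = 4064.38
4064.38 cm^3


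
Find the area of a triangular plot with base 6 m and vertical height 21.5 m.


Shape: triangle
Base b = 6 m, Height h = 21.5 m
Formula: A = (1/2) * b * h
A = 0.5 * 6 * 21.5
A = 0.5 * 129
A = 64.5
64.5 m^2


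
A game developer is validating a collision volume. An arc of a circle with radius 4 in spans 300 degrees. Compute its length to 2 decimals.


Shape: circular arc
Radius r = 4 in, Angle = 300 degrees
Formula: L = (angle/360) * 2 * pi * r
2 * pi * r = 8 * pi
L = (300/360) * 8 * pi
L = 6.666667 * pi
L = 20.94
20.94 in


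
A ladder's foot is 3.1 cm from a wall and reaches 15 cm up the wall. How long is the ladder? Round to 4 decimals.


Shape: right triangle
Legs a = 3.1 cm, b = 15 cm
Formula: c = sqrt(a^2 + b^2)
a^2 = 9.61, b^2 = 225
a^2 + b^2 = 234.61
c = sqrt(234.61)
c = 15.317
15.317 cm


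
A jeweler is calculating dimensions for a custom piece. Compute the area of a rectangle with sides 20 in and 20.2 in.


Shape: rectangle
Length l = 20 in, Width w = 20.2 in
Formula: A = l * w
A = 20 * 20.2
A = 404
404 in^2


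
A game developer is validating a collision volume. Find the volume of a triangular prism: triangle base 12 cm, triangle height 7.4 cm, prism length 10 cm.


Shape: triangular prism
Triangle base = 12 cm, triangle height = 7.4 cm, prism length L = 10 cm
Formula: V = (1/2 * b * h_tri) * L
Cross-section area = 0.5 * 12 * 7.4 = 44.4
V = 44.4 * 10
V = 444
444 cm^3


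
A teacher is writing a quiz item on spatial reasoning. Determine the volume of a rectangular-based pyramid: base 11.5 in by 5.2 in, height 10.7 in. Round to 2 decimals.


Shape: rectangular pyramid
Base: 11.5 in x 5.2 in, Height h = 10.7 in
Formula: V = (1/3) * base_area * h
base_area = 11.5 * 5.2 = 59.8
base_area * h = 59.8 * 10.7 = 639.86
V = 639.86 / 3
V = 213.29
213.29 in^3


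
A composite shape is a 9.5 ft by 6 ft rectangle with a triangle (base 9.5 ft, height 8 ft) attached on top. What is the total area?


Composite shape: rectangle + triangle
Rectangle area = 9.5 * 6 = 57
Triangle area = 0.5 * 9.5 * 8 = 38
Total = 57 + 38
Total = 95
95 ft^2


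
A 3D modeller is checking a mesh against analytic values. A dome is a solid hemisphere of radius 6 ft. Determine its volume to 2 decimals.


Shape: hemisphere (half of a sphere)
Radius r = 6 ft
Formula: V = (1/2) * (4/3) * pi * r^3 = (2/3) * pi * r^3
r^3 = 216
(2/3) * 216 = 144
V = 144 * pi
V = 452.39
452.39 ft^3


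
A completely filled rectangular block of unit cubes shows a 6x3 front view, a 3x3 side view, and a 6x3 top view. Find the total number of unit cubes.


Orthographic views of a solid rectangular block:
Front view 6 x 3 -> length = 6, height = 3
Side view 3 x 3 -> width = 3, height = 3 (consistent)
Top view 6 x 3 -> confirms length = 6, width = 3
The block is 6 x 3 x 3.
Total unit cubes = 6 * 3 * 3 = 54
54 unit cubes


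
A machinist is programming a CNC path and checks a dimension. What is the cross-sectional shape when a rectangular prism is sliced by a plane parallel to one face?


Solid: rectangular prism
Cutting plane: parallel to one face
Visualize the intersection of the plane with the solid's surface.
The boundary of the cut region is a rectangle.
rectangle


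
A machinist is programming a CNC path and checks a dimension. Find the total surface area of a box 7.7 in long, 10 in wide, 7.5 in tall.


Shape: rectangular prism
l = 7.7 in, w = 10 in, h = 7.5 in
Formula: SA = 2(lw + lh + wh)
lw = 77, lh = 57.75, wh = 75
lw + lh + wh = 209.75
SA = 2 * 209.75
SA = 419.5
419.5 in^2


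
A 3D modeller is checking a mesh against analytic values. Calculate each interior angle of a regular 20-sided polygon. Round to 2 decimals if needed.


Shape: regular icosagon (20 sides)
Formula: interior angle = (n - 2) * 180 / n
(n - 2) = 18
(n - 2) * 180 = 3240
angle = 3240 / 20
angle = 162
162 degrees


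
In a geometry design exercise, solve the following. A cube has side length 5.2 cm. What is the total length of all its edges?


Shape: cube
Side s = 5.2 cm
A cube has 12 edges, all equal.
Formula: total edge length = 12 * s
Total = 12 * 5.2
Total = 62.4
62.4 cm


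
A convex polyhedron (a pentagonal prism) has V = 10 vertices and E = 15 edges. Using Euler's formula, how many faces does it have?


Polyhedron: pentagonal prism
Euler's formula for convex polyhedra: V - E + F = 2
Given: V = 10 vertices and E = 15 edges
Solve for F:
F = 2 + E - V = 2 + 15 - 10 = 7
7 faces


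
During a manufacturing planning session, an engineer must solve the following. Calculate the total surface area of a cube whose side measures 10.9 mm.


Shape: cube
Side s = 10.9 mm
A cube has 6 square faces.
Formula: SA = 6 * s^2
s^2 = 118.81
SA = 6 * 118.81
SA = 712.86
712.86 mm^2


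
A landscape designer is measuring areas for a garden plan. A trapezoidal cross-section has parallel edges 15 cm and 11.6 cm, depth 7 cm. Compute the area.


Shape: trapezoid
Parallel sides a = 15 cm, b = 11.6 cm; Height h = 7 cm
Formula: A = (a + b) * h / 2
a + b = 15 + 11.6 = 26.6
A = 26.6 * 7 / 2
A = 186.2 / 2
A = 93.1
93.1 cm^2


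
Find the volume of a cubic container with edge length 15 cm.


Shape: cube
Side s = 15 cm
Formula: V = s^3
V = 15 * 15 * 15
V = 225 * 15
V = 3375
3375 cm^3


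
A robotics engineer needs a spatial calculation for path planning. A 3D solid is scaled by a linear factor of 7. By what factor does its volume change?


Linear scale factor k = 7
Rule: under a linear scaling by k, volumes scale by k^3.
k^3 = 7 * 7 * 7
k^3 = 49 * 7
k^3 = 343
Volume scales by a factor of 343.
343 (dimensionless)


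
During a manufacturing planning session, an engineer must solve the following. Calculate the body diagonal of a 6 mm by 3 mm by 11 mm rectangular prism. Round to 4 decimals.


Shape: rectangular box (space diagonal)
l = 6 mm, w = 3 mm, h = 11 mm
Visualize: the diagonal of the base, then a right triangle with that diagonal and the height.
Formula: d = sqrt(l^2 + w^2 + h^2)
l^2 + w^2 + h^2 = 36 + 9 + 121 = 166
d = sqrt(166)
d = 12.8841
12.8841 mm


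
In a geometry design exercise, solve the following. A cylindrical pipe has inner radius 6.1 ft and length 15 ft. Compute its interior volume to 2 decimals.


Shape: cylinder
Radius r = 6.1 ft, Height h = 15 ft
Formula: V = pi * r^2 * h
r^2 = 37.21
V = pi * 37.21 * 15
V = 558.15 * pi
V = 1753.48
1753.48 ft^3


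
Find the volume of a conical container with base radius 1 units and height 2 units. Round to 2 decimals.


Shape: cone
Radius r = 1 units, Height h = 2 units
Formula: V = (1/3) * pi * r^2 * h
r^2 = 1
pi * r^2 * h = pi * 1 * 2 = 2 * pi
V = 2 * pi / 3
V = 2.09
2.09 units^3


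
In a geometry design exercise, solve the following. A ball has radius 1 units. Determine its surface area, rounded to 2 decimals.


Shape: sphere
Radius r = 1 units
Formula: SA = 4 * pi * r^2
r^2 = 1
SA = 4 * pi * 1
SA = 4 * pi
SA = 12.57
12.57 units^2


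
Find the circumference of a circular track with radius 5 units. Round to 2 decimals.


Shape: circle
Radius r = 5 units
Formula: C = 2 * pi * r
C = 2 * pi * 5
C = 10 * pi
C = 31.42
31.42 units


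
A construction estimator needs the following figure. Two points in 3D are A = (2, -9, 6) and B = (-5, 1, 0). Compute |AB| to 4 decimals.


3D distance between two points
P1 = (2, -9, 6), P2 = (-5, 1, 0)
Formula: d = sqrt((x2-x1)^2 + (y2-y1)^2 + (z2-z1)^2)
dx = -5 - 2 = -7
dy = 1 - -9 = 10
dz = 0 - 6 = -6
dx^2 + dy^2 + dz^2 = 49 + 100 + 36 = 185
d = sqrt(185)
d = 13.6015
13.6015 units


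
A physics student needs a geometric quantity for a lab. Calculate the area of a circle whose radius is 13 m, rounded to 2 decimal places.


Shape: circle
Radius r = 13 m
Formula: A = pi * r^2
r^2 = 13^2 = 169
A = pi * 169
A = 530.93
530.93 m^2


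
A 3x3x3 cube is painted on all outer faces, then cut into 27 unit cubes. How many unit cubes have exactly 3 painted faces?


Large cube: 3 x 3 x 3, cut into unit cubes.
Cubes with 3 painted faces are at the corners. A cube always has 8 corners.
Count = 8
8 unit cubes


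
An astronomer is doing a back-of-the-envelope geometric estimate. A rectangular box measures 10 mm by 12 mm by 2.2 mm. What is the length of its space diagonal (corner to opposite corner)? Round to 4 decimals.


Shape: rectangular box (space diagonal)
l = 10 mm, w = 12 mm, h = 2.2 mm
Visualize: the diagonal of the base, then a right triangle with that diagonal and the height.
Formula: d = sqrt(l^2 + w^2 + h^2)
l^2 + w^2 + h^2 = 100 + 144 + 4.84 = 248.84
d = sqrt(248.84)
d = 15.7747
15.7747 mm


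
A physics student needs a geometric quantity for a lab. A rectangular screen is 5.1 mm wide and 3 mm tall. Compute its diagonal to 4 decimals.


Shape: rectangle (diagonal via Pythagoras)
Sides: 5.1 mm and 3 mm
Formula: d = sqrt(l^2 + w^2)
l^2 = 26.01, w^2 = 9
l^2 + w^2 = 35.01
d = sqrt(35.01)
d = 5.9169
5.9169 mm


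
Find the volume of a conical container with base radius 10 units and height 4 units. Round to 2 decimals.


Shape: cone
Radius r = 10 units, Height h = 4 units
Formula: V = (1/3) * pi * r^2 * h
r^2 = 100
pi * r^2 * h = pi * 100 * 4 = 400 * pi
V = 400 * pi / 3
V = 418.88
418.88 units^3


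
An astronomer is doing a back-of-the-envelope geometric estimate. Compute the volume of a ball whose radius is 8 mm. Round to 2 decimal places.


Shape: sphere
Radius r = 8 mm
Formula: V = (4/3) * pi * r^3
r^3 = 512
(4/3) * 512 = 682.666667
V = 682.666667 * pi
V = 2144.66
2144.66 mm^3


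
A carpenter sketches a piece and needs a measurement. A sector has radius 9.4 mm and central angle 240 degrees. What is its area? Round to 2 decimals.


Shape: circular sector
Radius r = 9.4 mm, Angle = 240 degrees
Formula: A = (angle/360) * pi * r^2
r^2 = 88.36
Fraction of circle = 240/360
A = (240/360) * pi * 88.36
A = 58.906667 * pi
A = 185.06
185.06 mm^2


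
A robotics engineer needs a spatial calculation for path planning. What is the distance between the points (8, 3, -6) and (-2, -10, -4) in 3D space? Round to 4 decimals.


3D distance between two points
P1 = (8, 3, -6), P2 = (-2, -10, -4)
Formula: d = sqrt((x2-x1)^2 + (y2-y1)^2 + (z2-z1)^2)
dx = -2 - 8 = -10
dy = -10 - 3 = -13
dz = -4 - -6 = 2
dx^2 + dy^2 + dz^2 = 100 + 169 + 4 = 273
d = sqrt(273)
d = 16.5227
16.5227 units


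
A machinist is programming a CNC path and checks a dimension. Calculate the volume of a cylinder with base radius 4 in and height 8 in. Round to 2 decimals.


Shape: cylinder
Radius r = 4 in, Height h = 8 in
Formula: V = pi * r^2 * h
r^2 = 16
V = pi * 16 * 8
V = 128 * pi
V = 402.12
402.12 in^3


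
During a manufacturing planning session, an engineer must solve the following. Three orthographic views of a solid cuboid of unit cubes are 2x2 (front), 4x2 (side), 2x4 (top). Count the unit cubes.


Orthographic views of a solid rectangular block:
Front view 2 x 2 -> length = 2, height = 2
Side view 4 x 2 -> width = 4, height = 2 (consistent)
Top view 2 x 4 -> confirms length = 2, width = 4
The block is 2 x 4 x 2.
Total unit cubes = 2 * 4 * 2 = 16
16 unit cubes


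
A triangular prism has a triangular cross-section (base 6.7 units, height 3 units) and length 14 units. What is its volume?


Shape: triangular prism
Triangle base = 6.7 units, triangle height = 3 units, prism length L = 14 units
Formula: V = (1/2 * b * h_tri) * L
Cross-section area = 0.5 * 6.7 * 3 = 10.05
V = 10.05 * 14
V = 140.7
140.7 units^3


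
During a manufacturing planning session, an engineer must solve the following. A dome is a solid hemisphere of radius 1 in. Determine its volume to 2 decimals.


Shape: hemisphere (half of a sphere)
Radius r = 1 in
Formula: V = (1/2) * (4/3) * pi * r^3 = (2/3) * pi * r^3
r^3 = 1
(2/3) * 1 = 0.666667
V = 0.666667 * pi
V = 2.09
2.09 in^3


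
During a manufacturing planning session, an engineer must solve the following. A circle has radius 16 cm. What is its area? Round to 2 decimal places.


Shape: circle
Radius r = 16 cm
Formula: A = pi * r^2
r^2 = 16^2 = 256
A = pi * 256
A = 804.25
804.25 cm^2


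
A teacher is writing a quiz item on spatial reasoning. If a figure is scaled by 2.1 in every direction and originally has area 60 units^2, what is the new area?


Linear scale factor k = 2.1
Original area = 60 units^2
Rule: under a linear scaling by k, areas scale by k^2.
k^2 = 2.1^2 = 4.41
New area = 60 * 4.41
New area = 264.6
264.6 units^2


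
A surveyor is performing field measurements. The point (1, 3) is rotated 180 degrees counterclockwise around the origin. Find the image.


Transformation: rotation about the origin
Original point: (1, 3)
Rule for 180 deg: (x, y) -> (-x, -y)
Apply: (1, 3) -> (-1, -3)
(-1, -3)


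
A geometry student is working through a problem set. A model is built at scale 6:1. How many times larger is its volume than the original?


Linear scale factor k = 6
Rule: under a linear scaling by k, volumes scale by k^3.
k^3 = 6 * 6 * 6
k^3 = 36 * 6
k^3 = 216
Volume scales by a factor of 216.
216 (dimensionless)


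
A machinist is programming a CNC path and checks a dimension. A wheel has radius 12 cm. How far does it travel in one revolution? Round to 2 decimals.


Shape: circle
Radius r = 12 cm
Formula: C = 2 * pi * r
C = 2 * pi * 12
C = 24 * pi
C = 75.4
75.4 cm


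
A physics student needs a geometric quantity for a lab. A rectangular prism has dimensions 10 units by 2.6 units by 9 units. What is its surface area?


Shape: rectangular prism
l = 10 units, w = 2.6 units, h = 9 units
Formula: SA = 2(lw + lh + wh)
lw = 26, lh = 90, wh = 23.4
lw + lh + wh = 139.4
SA = 2 * 139.4
SA = 278.8
278.8 units^2


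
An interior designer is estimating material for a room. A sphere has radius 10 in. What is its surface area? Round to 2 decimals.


Shape: sphere
Radius r = 10 in
Formula: SA = 4 * pi * r^2
r^2 = 100
SA = 4 * pi * 100
SA = 400 * pi
SA = 1256.64
1256.64 in^2


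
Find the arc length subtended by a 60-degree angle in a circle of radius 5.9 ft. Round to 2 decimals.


Shape: circular arc
Radius r = 5.9 ft, Angle = 60 degrees
Formula: L = (angle/360) * 2 * pi * r
2 * pi * r = 11.8 * pi
L = (60/360) * 11.8 * pi
L = 1.966667 * pi
L = 6.18
6.18 ft


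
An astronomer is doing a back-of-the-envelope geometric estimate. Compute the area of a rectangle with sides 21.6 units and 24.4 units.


Shape: rectangle
Length l = 21.6 units, Width w = 24.4 units
Formula: A = l * w
A = 21.6 * 24.4
A = 527.04
527.04 units^2


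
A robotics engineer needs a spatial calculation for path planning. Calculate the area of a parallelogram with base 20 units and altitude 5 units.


Shape: parallelogram
Base b = 20 units, Height h = 5 units
Formula: A = b * h
A = 20 * 5
A = 100
100 units^2


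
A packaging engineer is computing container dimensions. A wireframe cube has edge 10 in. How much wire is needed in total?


Shape: cube
Side s = 10 in
A cube has 12 edges, all equal.
Formula: total edge length = 12 * s
Total = 12 * 10
Total = 120
120 in


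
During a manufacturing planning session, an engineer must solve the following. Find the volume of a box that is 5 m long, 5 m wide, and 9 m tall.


Shape: rectangular prism
l = 5 m, w = 5 m, h = 9 m
Formula: V = l * w * h
V = 5 * 5 * 9
V = 25 * 9
V = 225
225 m^3


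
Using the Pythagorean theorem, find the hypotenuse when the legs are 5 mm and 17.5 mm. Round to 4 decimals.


Shape: right triangle
Legs a = 5 mm, b = 17.5 mm
Formula: c = sqrt(a^2 + b^2)
a^2 = 25, b^2 = 306.25
a^2 + b^2 = 331.25
c = sqrt(331.25)
c = 18.2003
18.2003 mm


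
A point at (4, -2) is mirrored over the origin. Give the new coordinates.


Transformation: reflection
Original point: (4, -2)
Rule for reflection through the origin: (x, y) -> (-x, -y)
Apply: (4, -2) -> (-4, 2)
(-4, 2)


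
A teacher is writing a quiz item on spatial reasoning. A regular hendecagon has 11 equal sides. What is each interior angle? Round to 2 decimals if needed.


Shape: regular hendecagon (11 sides)
Formula: interior angle = (n - 2) * 180 / n
(n - 2) = 9
(n - 2) * 180 = 1620
angle = 1620 / 11
angle = 147.27
147.27 degrees


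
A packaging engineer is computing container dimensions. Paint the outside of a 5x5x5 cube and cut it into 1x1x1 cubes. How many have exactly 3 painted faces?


Large cube: 5 x 5 x 5, cut into unit cubes.
Cubes with 3 painted faces are at the corners. A cube always has 8 corners.
Count = 8
8 unit cubes


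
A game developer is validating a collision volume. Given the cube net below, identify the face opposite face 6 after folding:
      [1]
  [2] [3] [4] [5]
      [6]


Net: cross layout. Take square 3 as the base (bottom).
Fold the four squares in the horizontal row up around 3: 2 -> left, 4 -> right, 5 wraps to the top.
Fold 1 and 6 up from 3: 1 -> back, 6 -> front.
Opposite pairs are therefore: (1, 6), (2, 4), (3, 5).
Face 6 is opposite face 1.
face 1


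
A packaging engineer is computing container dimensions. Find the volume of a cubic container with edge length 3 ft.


Shape: cube
Side s = 3 ft
Formula: V = s^3
V = 3 * 3 * 3
V = 9 * 3
V = 27
27 ft^3


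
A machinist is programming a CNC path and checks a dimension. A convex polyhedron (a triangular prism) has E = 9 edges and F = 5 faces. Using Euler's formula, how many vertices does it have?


Polyhedron: triangular prism
Euler's formula for convex polyhedra: V - E + F = 2
Given: E = 9 edges and F = 5 faces
Solve for V:
V = 2 + E - F = 2 + 9 - 5 = 6
6 vertices


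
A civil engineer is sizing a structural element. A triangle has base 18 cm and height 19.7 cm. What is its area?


Shape: triangle
Base b = 18 cm, Height h = 19.7 cm
Formula: A = (1/2) * b * h
A = 0.5 * 18 * 19.7
A = 0.5 * 354.6
A = 177.3
177.3 cm^2


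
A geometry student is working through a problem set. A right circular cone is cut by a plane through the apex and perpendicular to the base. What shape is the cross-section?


Solid: right circular cone
Cutting plane: through the apex and perpendicular to the base
Visualize the intersection of the plane with the solid's surface.
The boundary of the cut region is a isosceles triangle.
isosceles triangle


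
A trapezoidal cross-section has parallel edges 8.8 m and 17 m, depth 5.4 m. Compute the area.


Shape: trapezoid
Parallel sides a = 8.8 m, b = 17 m; Height h = 5.4 m
Formula: A = (a + b) * h / 2
a + b = 8.8 + 17 = 25.8
A = 25.8 * 5.4 / 2
A = 139.32 / 2
A = 69.66
69.66 m^2


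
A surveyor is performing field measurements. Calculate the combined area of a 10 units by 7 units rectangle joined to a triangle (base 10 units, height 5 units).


Composite shape: rectangle + triangle
Rectangle area = 10 * 7 = 70
Triangle area = 0.5 * 10 * 5 = 25
Total = 70 + 25
Total = 95
95 units^2


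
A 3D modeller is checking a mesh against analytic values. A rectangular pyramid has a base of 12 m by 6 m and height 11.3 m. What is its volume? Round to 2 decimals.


Shape: rectangular pyramid
Base: 12 m x 6 m, Height h = 11.3 m
Formula: V = (1/3) * base_area * h
base_area = 12 * 6 = 72
base_area * h = 72 * 11.3 = 813.6
V = 813.6 / 3
V = 271.2
271.2 m^3


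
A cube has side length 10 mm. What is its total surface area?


Shape: cube
Side s = 10 mm
A cube has 6 square faces.
Formula: SA = 6 * s^2
s^2 = 100
SA = 6 * 100
SA = 600
600 mm^2


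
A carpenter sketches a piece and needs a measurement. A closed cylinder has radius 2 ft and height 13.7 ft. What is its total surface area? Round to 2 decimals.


Shape: closed cylinder
Radius r = 2 ft, Height h = 13.7 ft
Formula: SA = 2*pi*r^2 + 2*pi*r*h = 2*pi*r*(r + h)
r + h = 15.7
2 * r * (r + h) = 2 * 2 * 15.7 = 62.8
SA = 62.8 * pi
SA = 197.29
197.29 ft^2


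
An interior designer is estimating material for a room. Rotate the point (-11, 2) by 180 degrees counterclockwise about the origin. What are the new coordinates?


Transformation: rotation about the origin
Original point: (-11, 2)
Rule for 180 deg: (x, y) -> (-x, -y)
Apply: (-11, 2) -> (11, -2)
(11, -2)


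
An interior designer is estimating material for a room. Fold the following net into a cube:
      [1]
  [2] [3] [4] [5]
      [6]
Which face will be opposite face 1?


Net: cross layout. Take square 3 as the base (bottom).
Fold the four squares in the horizontal row up around 3: 2 -> left, 4 -> right, 5 wraps to the top.
Fold 1 and 6 up from 3: 1 -> back, 6 -> front.
Opposite pairs are therefore: (1, 6), (2, 4), (3, 5).
Face 1 is opposite face 6.
face 6


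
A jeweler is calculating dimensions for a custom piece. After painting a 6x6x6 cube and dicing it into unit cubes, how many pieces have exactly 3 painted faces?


Large cube: 6 x 6 x 6, cut into unit cubes.
Cubes with 3 painted faces are at the corners. A cube always has 8 corners.
Count = 8
8 unit cubes


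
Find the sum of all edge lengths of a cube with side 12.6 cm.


Shape: cube
Side s = 12.6 cm
A cube has 12 edges, all equal.
Formula: total edge length = 12 * s
Total = 12 * 12.6
Total = 151.2
151.2 cm


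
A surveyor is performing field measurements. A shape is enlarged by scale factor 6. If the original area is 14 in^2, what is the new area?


Linear scale factor k = 6
Original area = 14 in^2
Rule: under a linear scaling by k, areas scale by k^2.
k^2 = 6^2 = 36
New area = 14 * 36
New area = 504
504 in^2


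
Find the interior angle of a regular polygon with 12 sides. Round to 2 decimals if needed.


Shape: regular dodecagon (12 sides)
Formula: interior angle = (n - 2) * 180 / n
(n - 2) = 10
(n - 2) * 180 = 1800
angle = 1800 / 12
angle = 150
150 degrees


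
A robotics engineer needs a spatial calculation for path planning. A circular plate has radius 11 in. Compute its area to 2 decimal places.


Shape: circle
Radius r = 11 in
Formula: A = pi * r^2
r^2 = 11^2 = 121
A = pi * 121
A = 380.13
380.13 in^2


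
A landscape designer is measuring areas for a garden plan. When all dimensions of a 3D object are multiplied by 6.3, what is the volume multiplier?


Linear scale factor k = 6.3
Rule: under a linear scaling by k, volumes scale by k^3.
k^3 = 6.3 * 6.3 * 6.3
k^3 = 39.69 * 6.3
k^3 = 250.047
Volume scales by a factor of 250.047.
250.047 (dimensionless)


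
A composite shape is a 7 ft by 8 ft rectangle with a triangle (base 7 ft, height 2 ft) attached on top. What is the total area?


Composite shape: rectangle + triangle
Rectangle area = 7 * 8 = 56
Triangle area = 0.5 * 7 * 2 = 7
Total = 56 + 7
Total = 63
63 ft^2


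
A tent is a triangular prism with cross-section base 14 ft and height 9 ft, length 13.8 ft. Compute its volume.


Shape: triangular prism
Triangle base = 14 ft, triangle height = 9 ft, prism length L = 13.8 ft
Formula: V = (1/2 * b * h_tri) * L
Cross-section area = 0.5 * 14 * 9 = 63
V = 63 * 13.8
V = 869.4
869.4 ft^3


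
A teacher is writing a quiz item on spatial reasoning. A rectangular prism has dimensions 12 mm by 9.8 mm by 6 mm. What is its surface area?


Shape: rectangular prism
l = 12 mm, w = 9.8 mm, h = 6 mm
Formula: SA = 2(lw + lh + wh)
lw = 117.6, lh = 72, wh = 58.8
lw + lh + wh = 248.4
SA = 2 * 248.4
SA = 496.8
496.8 mm^2


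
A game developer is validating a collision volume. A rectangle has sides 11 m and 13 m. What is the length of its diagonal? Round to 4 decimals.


Shape: rectangle (diagonal via Pythagoras)
Sides: 11 m and 13 m
Formula: d = sqrt(l^2 + w^2)
l^2 = 121, w^2 = 169
l^2 + w^2 = 290
d = sqrt(290)
d = 17.0294
17.0294 m


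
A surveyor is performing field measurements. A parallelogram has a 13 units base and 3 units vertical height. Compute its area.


Shape: parallelogram
Base b = 13 units, Height h = 3 units
Formula: A = b * h
A = 13 * 3
A = 39
39 units^2


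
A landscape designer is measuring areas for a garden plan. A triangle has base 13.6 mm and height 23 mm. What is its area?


Shape: triangle
Base b = 13.6 mm, Height h = 23 mm
Formula: A = (1/2) * b * h
A = 0.5 * 13.6 * 23
A = 0.5 * 312.8
A = 156.4
156.4 mm^2


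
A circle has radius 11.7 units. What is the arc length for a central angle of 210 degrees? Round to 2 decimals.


Shape: circular arc
Radius r = 11.7 units, Angle = 210 degrees
Formula: L = (angle/360) * 2 * pi * r
2 * pi * r = 23.4 * pi
L = (210/360) * 23.4 * pi
L = 13.65 * pi
L = 42.88
42.88 units


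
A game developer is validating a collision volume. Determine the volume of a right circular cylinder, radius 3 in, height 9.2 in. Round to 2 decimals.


Shape: cylinder
Radius r = 3 in, Height h = 9.2 in
Formula: V = pi * r^2 * h
r^2 = 9
V = pi * 9 * 9.2
V = 82.8 * pi
V = 260.12
260.12 in^3


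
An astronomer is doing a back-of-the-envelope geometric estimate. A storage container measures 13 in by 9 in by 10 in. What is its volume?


Shape: rectangular prism
l = 13 in, w = 9 in, h = 10 in
Formula: V = l * w * h
V = 13 * 9 * 10
V = 117 * 10
V = 1170
1170 in^3


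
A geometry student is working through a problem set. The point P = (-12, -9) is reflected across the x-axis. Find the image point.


Transformation: reflection
Original point: (-12, -9)
Rule for reflection over the x-axis: (x, y) -> (x, -y)
Apply: (-12, -9) -> (-12, 9)
(-12, 9)


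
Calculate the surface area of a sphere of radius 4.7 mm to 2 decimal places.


Shape: sphere
Radius r = 4.7 mm
Formula: SA = 4 * pi * r^2
r^2 = 22.09
SA = 4 * pi * 22.09
SA = 88.36 * pi
SA = 277.59
277.59 mm^2


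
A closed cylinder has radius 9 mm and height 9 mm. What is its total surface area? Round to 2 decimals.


Shape: closed cylinder
Radius r = 9 mm, Height h = 9 mm
Formula: SA = 2*pi*r^2 + 2*pi*r*h = 2*pi*r*(r + h)
r + h = 18
2 * r * (r + h) = 2 * 9 * 18 = 324
SA = 324 * pi
SA = 1017.88
1017.88 mm^2


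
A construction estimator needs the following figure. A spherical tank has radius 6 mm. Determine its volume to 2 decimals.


Shape: sphere
Radius r = 6 mm
Formula: V = (4/3) * pi * r^3
r^3 = 216
(4/3) * 216 = 288
V = 288 * pi
V = 904.78
904.78 mm^3


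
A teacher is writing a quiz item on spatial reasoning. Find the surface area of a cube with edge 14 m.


Shape: cube
Side s = 14 m
A cube has 6 square faces.
Formula: SA = 6 * s^2
s^2 = 196
SA = 6 * 196
SA = 1176
1176 m^2


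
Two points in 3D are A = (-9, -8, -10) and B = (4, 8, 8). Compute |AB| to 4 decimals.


3D distance between two points
P1 = (-9, -8, -10), P2 = (4, 8, 8)
Formula: d = sqrt((x2-x1)^2 + (y2-y1)^2 + (z2-z1)^2)
dx = 4 - -9 = 13
dy = 8 - -8 = 16
dz = 8 - -10 = 18
dx^2 + dy^2 + dz^2 = 169 + 256 + 324 = 749
d = sqrt(749)
d = 27.3679
27.3679 units


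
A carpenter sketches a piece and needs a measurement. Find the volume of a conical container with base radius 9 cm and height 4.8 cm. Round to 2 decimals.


Shape: cone
Radius r = 9 cm, Height h = 4.8 cm
Formula: V = (1/3) * pi * r^2 * h
r^2 = 81
pi * r^2 * h = pi * 81 * 4.8 = 388.8 * pi
V = 388.8 * pi / 3
V = 407.15
407.15 cm^3


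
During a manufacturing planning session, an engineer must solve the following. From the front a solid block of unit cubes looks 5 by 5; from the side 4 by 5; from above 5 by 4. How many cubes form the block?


Orthographic views of a solid rectangular block:
Front view 5 x 5 -> length = 5, height = 5
Side view 4 x 5 -> width = 4, height = 5 (consistent)
Top view 5 x 4 -> confirms length = 5, width = 4
The block is 5 x 4 x 5.
Total unit cubes = 5 * 4 * 5 = 100
100 unit cubes


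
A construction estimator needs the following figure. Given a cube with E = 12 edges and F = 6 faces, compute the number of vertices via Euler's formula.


Polyhedron: cube
Euler's formula for convex polyhedra: V - E + F = 2
Given: E = 12 edges and F = 6 faces
Solve for V:
V = 2 + E - F = 2 + 12 - 6 = 8
8 vertices


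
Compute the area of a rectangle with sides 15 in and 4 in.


Shape: rectangle
Length l = 15 in, Width w = 4 in
Formula: A = l * w
A = 15 * 4
A = 60
60 in^2


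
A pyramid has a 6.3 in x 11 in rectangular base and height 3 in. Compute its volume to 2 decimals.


Shape: rectangular pyramid
Base: 6.3 in x 11 in, Height h = 3 in
Formula: V = (1/3) * base_area * h
base_area = 6.3 * 11 = 69.3
base_area * h = 69.3 * 3 = 207.9
V = 207.9 / 3
V = 69.3
69.3 in^3


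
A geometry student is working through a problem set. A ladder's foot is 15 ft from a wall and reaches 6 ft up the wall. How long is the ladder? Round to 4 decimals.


Shape: right triangle
Legs a = 15 ft, b = 6 ft
Formula: c = sqrt(a^2 + b^2)
a^2 = 225, b^2 = 36
a^2 + b^2 = 261
c = sqrt(261)
c = 16.1555
16.1555 ft


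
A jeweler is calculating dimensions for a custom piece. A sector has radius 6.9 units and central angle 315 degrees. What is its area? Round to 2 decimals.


Shape: circular sector
Radius r = 6.9 units, Angle = 315 degrees
Formula: A = (angle/360) * pi * r^2
r^2 = 47.61
Fraction of circle = 315/360
A = (315/360) * pi * 47.61
A = 41.65875 * pi
A = 130.87
130.87 units^2


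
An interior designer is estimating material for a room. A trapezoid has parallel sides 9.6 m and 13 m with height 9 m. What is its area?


Shape: trapezoid
Parallel sides a = 9.6 m, b = 13 m; Height h = 9 m
Formula: A = (a + b) * h / 2
a + b = 9.6 + 13 = 22.6
A = 22.6 * 9 / 2
A = 203.4 / 2
A = 101.7
101.7 m^2


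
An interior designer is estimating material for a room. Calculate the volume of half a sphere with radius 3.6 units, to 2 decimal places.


Shape: hemisphere (half of a sphere)
Radius r = 3.6 units
Formula: V = (1/2) * (4/3) * pi * r^3 = (2/3) * pi * r^3
r^3 = 46.656
(2/3) * 46.656 = 31.104
V = 31.104 * pi
V = 97.72
97.72 units^3


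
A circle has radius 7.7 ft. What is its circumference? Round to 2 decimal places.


Shape: circle
Radius r = 7.7 ft
Formula: C = 2 * pi * r
C = 2 * pi * 7.7
C = 15.4 * pi
C = 48.38
48.38 ft


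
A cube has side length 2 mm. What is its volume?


Shape: cube
Side s = 2 mm
Formula: V = s^3
V = 2 * 2 * 2
V = 4 * 2
V = 8
8 mm^3


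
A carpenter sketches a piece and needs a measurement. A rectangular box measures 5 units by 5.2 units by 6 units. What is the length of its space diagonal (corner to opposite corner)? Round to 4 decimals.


Shape: rectangular box (space diagonal)
l = 5 units, w = 5.2 units, h = 6 units
Visualize: the diagonal of the base, then a right triangle with that diagonal and the height.
Formula: d = sqrt(l^2 + w^2 + h^2)
l^2 + w^2 + h^2 = 25 + 27.04 + 36 = 88.04
d = sqrt(88.04)
d = 9.383
9.383 units
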